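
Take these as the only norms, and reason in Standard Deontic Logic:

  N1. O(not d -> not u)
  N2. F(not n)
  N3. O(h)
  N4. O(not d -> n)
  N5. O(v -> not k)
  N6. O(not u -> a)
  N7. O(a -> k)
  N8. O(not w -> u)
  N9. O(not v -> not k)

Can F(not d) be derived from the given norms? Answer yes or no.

By case analysis on v: premise 5 gives O(v -> not k) and premise 9 gives O(not v -> not k), so O(not k) either way.
Premise 7, O(a -> k), contraposes to O(not k -> not a); with O(not k) we get O(not a).
Premise 6, O(not u -> a), contraposes to O(not a -> u); with O(not a) we get O(u).
Premise 1 is O(not d -> not u); contrapositively O(u -> d). Since O(u) holds, K gives O(d).
Premises 2, 3, 4, 8 do not contribute to this derivation.
So O(d) holds, i.e. F(not d). The claim follows.

Yes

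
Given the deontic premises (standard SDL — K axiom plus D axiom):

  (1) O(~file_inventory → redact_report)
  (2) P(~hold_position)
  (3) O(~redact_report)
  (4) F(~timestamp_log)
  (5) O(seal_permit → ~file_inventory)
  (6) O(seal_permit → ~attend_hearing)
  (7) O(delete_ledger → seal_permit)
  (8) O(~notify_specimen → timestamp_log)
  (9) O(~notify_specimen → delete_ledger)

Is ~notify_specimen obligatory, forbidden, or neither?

Premise 3 states O(~redact_report) outright.
The contrapositive of premise 1 (O(~file_inventory → redact_report)) is O(~redact_report → file_inventory), and O(~redact_report) is already established, so O(file_inventory).
The contrapositive of premise 5 (O(seal_permit → ~file_inventory)) is O(file_inventory → ~seal_permit), and O(file_inventory) is already established, so O(~seal_permit).
The contrapositive of premise 7 (O(delete_ledger → seal_permit)) is O(~seal_permit → ~delete_ledger), and O(~seal_permit) is already established, so O(~delete_ledger).
The contrapositive of premise 9 (O(~notify_specimen → delete_ledger)) is O(~delete_ledger → notify_specimen), and O(~delete_ledger) is already established, so O(notify_specimen).
Premises 2, 4, 6, 8 do not contribute to this derivation.
Thus O(notify_specimen), which is F(~notify_specimen): ~notify_specimen is forbidden.

Forbidden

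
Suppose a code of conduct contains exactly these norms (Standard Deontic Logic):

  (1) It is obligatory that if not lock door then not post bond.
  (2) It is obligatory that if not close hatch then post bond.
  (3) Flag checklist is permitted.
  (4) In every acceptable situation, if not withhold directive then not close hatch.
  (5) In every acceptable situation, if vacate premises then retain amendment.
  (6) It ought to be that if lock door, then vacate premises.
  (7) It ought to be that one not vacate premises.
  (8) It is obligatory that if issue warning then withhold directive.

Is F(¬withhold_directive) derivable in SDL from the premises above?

Yes

Premise 7 states O(¬vacate_premises) outright.
The contrapositive of premise 6 (O(lock_door → vacate_premises)) is O(¬vacate_premises → ¬lock_door), and O(¬vacate_premises) is already established, so O(¬lock_door).
Applying K to premise 1 (O(¬lock_door → ¬post_bond)) and O(¬lock_door) yields O(¬post_bond).
Premise 2, O(¬close_hatch → post_bond), contraposes to O(¬post_bond → close_hatch); with O(¬post_bond) we get O(close_hatch).
The contrapositive of premise 4 (O(¬withhold_directive → ¬close_hatch)) is O(close_hatch → withhold_directive), and O(close_hatch) is already established, so O(withhold_directive).
Premises 3, 5, 8 do not contribute to this derivation.
So O(withhold_directive) holds, i.e. F(¬withhold_directive). The claim follows.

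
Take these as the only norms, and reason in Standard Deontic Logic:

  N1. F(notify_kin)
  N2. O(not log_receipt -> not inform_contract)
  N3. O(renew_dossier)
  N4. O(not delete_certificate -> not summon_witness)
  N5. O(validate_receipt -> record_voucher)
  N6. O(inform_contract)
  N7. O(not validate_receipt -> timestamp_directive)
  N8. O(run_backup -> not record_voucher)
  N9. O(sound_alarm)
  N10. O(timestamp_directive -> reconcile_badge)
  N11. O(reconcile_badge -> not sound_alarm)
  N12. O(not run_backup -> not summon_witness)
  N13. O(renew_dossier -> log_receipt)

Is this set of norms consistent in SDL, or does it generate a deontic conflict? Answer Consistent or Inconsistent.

Premise 2 is O(not log_receipt -> not inform_contract), but O(not log_receipt) is not derivable from the premises, so it does not yield O(not inform_contract).
So O(not inform_contract) is not derivable, and the apparent clash with O(inform_contract) does not arise.
A world satisfying every obligation exists (e.g. delete_certificate=false, inform_contract=true, log_receipt=true, notify_kin=false, reconcile_badge=false, record_voucher=true, renew_dossier=true, run_backup=false, sound_alarm=true, summon_witness=false, timestamp_directive=false, validate_receipt=true); no atom is both obligatory and forbidden, so the set is consistent.

Consistent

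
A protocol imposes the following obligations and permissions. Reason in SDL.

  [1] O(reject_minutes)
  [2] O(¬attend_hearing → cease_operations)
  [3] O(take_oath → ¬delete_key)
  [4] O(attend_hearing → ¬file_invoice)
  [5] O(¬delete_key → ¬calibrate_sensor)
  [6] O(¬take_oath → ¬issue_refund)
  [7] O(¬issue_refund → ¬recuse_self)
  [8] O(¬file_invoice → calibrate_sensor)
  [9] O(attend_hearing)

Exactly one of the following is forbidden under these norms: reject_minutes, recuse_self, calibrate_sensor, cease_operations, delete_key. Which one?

Premise 9 states O(attend_hearing) outright.
From O(attend_hearing) and premise 4, O(attend_hearing → ¬file_invoice), we obtain O(¬file_invoice).
With premise 8, O(¬file_invoice → calibrate_sensor), the K-axiom yields O(calibrate_sensor).
The contrapositive of premise 5 (O(¬delete_key → ¬calibrate_sensor)) is O(calibrate_sensor → delete_key), and O(calibrate_sensor) is already established, so O(delete_key).
The contrapositive of premise 3 (O(take_oath → ¬delete_key)) is O(delete_key → ¬take_oath), and O(delete_key) is already established, so O(¬take_oath).
Premise 6 is O(¬take_oath → ¬issue_refund); since O(¬take_oath), deontic closure gives O(¬issue_refund).
With premise 7, O(¬issue_refund → ¬recuse_self), the K-axiom yields O(¬recuse_self).
So O(¬recuse_self) holds, i.e. recuse_self is forbidden. None of the other listed options is forbidden under the premises.

recuse_self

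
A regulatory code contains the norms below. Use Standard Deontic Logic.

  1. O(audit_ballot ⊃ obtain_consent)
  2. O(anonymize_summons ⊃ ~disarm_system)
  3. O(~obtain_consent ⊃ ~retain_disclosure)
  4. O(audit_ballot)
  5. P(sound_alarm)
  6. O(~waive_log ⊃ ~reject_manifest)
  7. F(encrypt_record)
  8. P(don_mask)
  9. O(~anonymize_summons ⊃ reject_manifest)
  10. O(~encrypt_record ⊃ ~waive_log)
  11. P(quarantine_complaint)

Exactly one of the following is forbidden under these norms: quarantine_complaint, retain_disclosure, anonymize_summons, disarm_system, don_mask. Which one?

disarm_system

Premise 7, F(encrypt_record), is equivalent to O(~encrypt_record).
Premise 10 is O(~encrypt_record ⊃ ~waive_log); since O(~encrypt_record), deontic closure gives O(~waive_log).
From O(~waive_log) and premise 6, O(~waive_log ⊃ ~reject_manifest), we obtain O(~reject_manifest).
The contrapositive of premise 9 (O(~anonymize_summons ⊃ reject_manifest)) is O(~reject_manifest ⊃ anonymize_summons), and O(~reject_manifest) is already established, so O(anonymize_summons).
From O(anonymize_summons) and premise 2, O(anonymize_summons ⊃ ~disarm_system), we obtain O(~disarm_system).
So O(~disarm_system) holds, i.e. disarm_system is forbidden. None of the other listed options is forbidden under the premises.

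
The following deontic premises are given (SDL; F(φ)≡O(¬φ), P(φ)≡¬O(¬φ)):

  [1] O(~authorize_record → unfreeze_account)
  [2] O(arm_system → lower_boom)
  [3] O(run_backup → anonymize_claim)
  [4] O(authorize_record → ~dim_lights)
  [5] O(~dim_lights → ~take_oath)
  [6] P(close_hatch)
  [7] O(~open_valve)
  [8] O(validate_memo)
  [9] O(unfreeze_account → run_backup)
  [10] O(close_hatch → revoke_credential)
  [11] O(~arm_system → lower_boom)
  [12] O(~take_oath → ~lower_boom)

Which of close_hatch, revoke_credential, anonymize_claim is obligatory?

By case analysis on ~arm_system: premise 11 gives O(~arm_system → lower_boom) and premise 2 gives O(arm_system → lower_boom), so O(lower_boom) either way.
Premise 12 is O(~take_oath → ~lower_boom); contrapositively O(lower_boom → take_oath). Since O(lower_boom) holds, K gives O(take_oath).
Premise 5 is O(~dim_lights → ~take_oath); contrapositively O(take_oath → dim_lights). Since O(take_oath) holds, K gives O(dim_lights).
The contrapositive of premise 4 (O(authorize_record → ~dim_lights)) is O(dim_lights → ~authorize_record), and O(dim_lights) is already established, so O(~authorize_record).
From O(~authorize_record) and premise 1, O(~authorize_record → unfreeze_account), we obtain O(unfreeze_account).
From O(unfreeze_account) and premise 9, O(unfreeze_account → run_backup), we obtain O(run_backup).
Premise 3 is O(run_backup → anonymize_claim); since O(run_backup), deontic closure gives O(anonymize_claim).
So O(anonymize_claim) holds — anonymize_claim is obligatory. None of the other listed options is made obligatory by any chain of premises.

anonymize_claim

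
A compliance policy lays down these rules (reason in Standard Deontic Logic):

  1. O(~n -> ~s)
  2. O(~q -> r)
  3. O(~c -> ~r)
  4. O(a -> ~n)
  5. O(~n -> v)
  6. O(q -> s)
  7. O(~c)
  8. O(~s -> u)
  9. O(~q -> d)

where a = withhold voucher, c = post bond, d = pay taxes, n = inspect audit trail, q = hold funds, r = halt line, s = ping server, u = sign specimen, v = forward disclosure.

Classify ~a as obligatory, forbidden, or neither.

Obligatory

From premise 7 we have O(~c).
Premise 3 is O(~c -> ~r); since O(~c), deontic closure gives O(~r).
Premise 2 is O(~q -> r); contrapositively O(~r -> q). Since O(~r) holds, K gives O(q).
With premise 6, O(q -> s), the K-axiom yields O(s).
The contrapositive of premise 1 (O(~n -> ~s)) is O(s -> n), and O(s) is already established, so O(n).
Premise 4 is O(a -> ~n); contrapositively O(n -> ~a). Since O(n) holds, K gives O(~a).
Premises 5, 8, 9 do not contribute to this derivation.
Hence ~a is obligatory.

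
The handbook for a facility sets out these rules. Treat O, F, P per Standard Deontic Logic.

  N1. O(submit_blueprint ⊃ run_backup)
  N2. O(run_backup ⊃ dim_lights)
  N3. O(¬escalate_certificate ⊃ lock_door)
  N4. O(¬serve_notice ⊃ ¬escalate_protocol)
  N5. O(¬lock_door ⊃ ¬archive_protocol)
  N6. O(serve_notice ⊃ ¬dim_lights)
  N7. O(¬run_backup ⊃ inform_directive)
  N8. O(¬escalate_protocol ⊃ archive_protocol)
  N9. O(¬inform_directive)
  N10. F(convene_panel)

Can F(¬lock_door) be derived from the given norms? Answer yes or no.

Yes

From premise 9 we have O(¬inform_directive).
Premise 7, O(¬run_backup ⊃ inform_directive), contraposes to O(¬inform_directive ⊃ run_backup); with O(¬inform_directive) we get O(run_backup).
Premise 2 is O(run_backup ⊃ dim_lights); since O(run_backup), deontic closure gives O(dim_lights).
Premise 6, O(serve_notice ⊃ ¬dim_lights), contraposes to O(dim_lights ⊃ ¬serve_notice); with O(dim_lights) we get O(¬serve_notice).
With premise 4, O(¬serve_notice ⊃ ¬escalate_protocol), the K-axiom yields O(¬escalate_protocol).
From O(¬escalate_protocol) and premise 8, O(¬escalate_protocol ⊃ archive_protocol), we obtain O(archive_protocol).
Premise 5 is O(¬lock_door ⊃ ¬archive_protocol); contrapositively O(archive_protocol ⊃ lock_door). Since O(archive_protocol) holds, K gives O(lock_door).
Premises 1, 3, 10 do not contribute to this derivation.
So O(lock_door) holds, i.e. F(¬lock_door). The claim follows.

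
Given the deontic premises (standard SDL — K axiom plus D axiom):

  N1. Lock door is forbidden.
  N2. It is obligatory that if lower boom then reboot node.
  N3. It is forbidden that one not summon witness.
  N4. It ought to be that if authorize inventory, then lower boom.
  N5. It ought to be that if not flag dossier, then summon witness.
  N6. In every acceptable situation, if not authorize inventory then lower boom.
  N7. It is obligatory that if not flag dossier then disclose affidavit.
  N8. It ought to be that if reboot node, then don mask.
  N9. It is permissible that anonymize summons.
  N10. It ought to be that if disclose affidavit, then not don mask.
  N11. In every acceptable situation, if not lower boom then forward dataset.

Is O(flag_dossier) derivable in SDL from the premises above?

Yes

By case analysis on ¬authorize_inventory: premise 6 gives O(¬authorize_inventory → lower_boom) and premise 4 gives O(authorize_inventory → lower_boom), so O(lower_boom) either way.
Premise 2 is O(lower_boom → reboot_node); since O(lower_boom), deontic closure gives O(reboot_node).
Applying K to premise 8 (O(reboot_node → don_mask)) and O(reboot_node) yields O(don_mask).
Premise 10 is O(disclose_affidavit → ¬don_mask); contrapositively O(don_mask → ¬disclose_affidavit). Since O(don_mask) holds, K gives O(¬disclose_affidavit).
Premise 7, O(¬flag_dossier → disclose_affidavit), contraposes to O(¬disclose_affidavit → flag_dossier); with O(¬disclose_affidavit) we get O(flag_dossier).
Premises 1, 3, 5, 9, 11 do not contribute to this derivation.
So O(flag_dossier) follows.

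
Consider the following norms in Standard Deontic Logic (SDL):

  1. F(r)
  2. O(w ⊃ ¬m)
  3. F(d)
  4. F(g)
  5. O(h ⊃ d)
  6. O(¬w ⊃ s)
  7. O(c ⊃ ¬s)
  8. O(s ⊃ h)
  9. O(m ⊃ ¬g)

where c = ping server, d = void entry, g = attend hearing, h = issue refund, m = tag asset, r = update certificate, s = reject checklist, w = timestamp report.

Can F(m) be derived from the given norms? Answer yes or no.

Yes

F(d) at premise 3 means O(¬d).
Premise 5, O(h ⊃ d), contraposes to O(¬d ⊃ ¬h); with O(¬d) we get O(¬h).
The contrapositive of premise 8 (O(s ⊃ h)) is O(¬h ⊃ ¬s), and O(¬h) is already established, so O(¬s).
Premise 6, O(¬w ⊃ s), contraposes to O(¬s ⊃ w); with O(¬s) we get O(w).
From O(w) and premise 2, O(w ⊃ ¬m), we obtain O(¬m).
Premises 1, 4, 7, 9 do not contribute to this derivation.
So O(¬m) holds, i.e. F(m). The claim follows.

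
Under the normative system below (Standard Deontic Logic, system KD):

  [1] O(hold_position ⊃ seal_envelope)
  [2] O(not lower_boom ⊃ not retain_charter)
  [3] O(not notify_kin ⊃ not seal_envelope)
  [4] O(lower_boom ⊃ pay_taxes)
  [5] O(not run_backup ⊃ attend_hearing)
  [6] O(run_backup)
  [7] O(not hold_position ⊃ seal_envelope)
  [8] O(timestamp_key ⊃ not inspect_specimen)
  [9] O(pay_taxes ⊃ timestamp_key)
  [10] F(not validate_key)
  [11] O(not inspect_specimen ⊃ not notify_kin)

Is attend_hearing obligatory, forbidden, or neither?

Premise 5 is O(not run_backup ⊃ attend_hearing), but O(not run_backup) is not derivable from the premises, so it does not yield O(attend_hearing).
No premise or chain of K-axiom applications forces O(attend_hearing), and none forces O(not attend_hearing). So attend_hearing is neither obligatory nor forbidden under these norms.

Neither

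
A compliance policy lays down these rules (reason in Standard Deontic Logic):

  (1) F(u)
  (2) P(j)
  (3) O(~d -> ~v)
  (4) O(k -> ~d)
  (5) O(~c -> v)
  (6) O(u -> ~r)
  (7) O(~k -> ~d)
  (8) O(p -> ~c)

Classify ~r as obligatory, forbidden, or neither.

Neither

Premise 6 is O(u -> ~r), but O(u) is not derivable from the premises, so it does not yield O(~r).
No premise or chain of K-axiom applications forces O(~r), and none forces O(r). So ~r is neither obligatory nor forbidden under these norms.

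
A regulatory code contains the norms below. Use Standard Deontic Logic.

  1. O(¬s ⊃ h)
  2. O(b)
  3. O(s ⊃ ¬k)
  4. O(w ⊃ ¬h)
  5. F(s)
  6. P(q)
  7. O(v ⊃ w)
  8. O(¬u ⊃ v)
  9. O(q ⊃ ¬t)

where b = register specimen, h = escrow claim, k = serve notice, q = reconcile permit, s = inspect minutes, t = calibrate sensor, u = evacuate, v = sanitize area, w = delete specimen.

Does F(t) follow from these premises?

No

Premise 9 is O(q ⊃ ¬t), but O(q) is not derivable from the premises (the permission P(q) asserts only ¬O(¬q), not O(q)), so it does not yield O(¬t).
No other premise forces O(¬t). An ideal world satisfying every premise can still have t true, so F(t) is not derivable.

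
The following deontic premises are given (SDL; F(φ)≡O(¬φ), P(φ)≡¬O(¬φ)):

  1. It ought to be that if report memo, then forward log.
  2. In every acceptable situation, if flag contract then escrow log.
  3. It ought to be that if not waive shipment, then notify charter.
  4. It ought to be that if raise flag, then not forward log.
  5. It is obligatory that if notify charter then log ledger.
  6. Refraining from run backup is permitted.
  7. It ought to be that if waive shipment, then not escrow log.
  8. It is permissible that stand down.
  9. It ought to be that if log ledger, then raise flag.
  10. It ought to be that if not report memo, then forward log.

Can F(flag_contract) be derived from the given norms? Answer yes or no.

Premises 1 and 10 are O(report_memo → forward_log) and O(¬report_memo → forward_log); every ideal world satisfies report_memo or ¬report_memo, so in either case forward_log holds — hence O(forward_log).
The contrapositive of premise 4 (O(raise_flag → ¬forward_log)) is O(forward_log → ¬raise_flag), and O(forward_log) is already established, so O(¬raise_flag).
Premise 9 is O(log_ledger → raise_flag); contrapositively O(¬raise_flag → ¬log_ledger). Since O(¬raise_flag) holds, K gives O(¬log_ledger).
Premise 5 is O(notify_charter → log_ledger); contrapositively O(¬log_ledger → ¬notify_charter). Since O(¬log_ledger) holds, K gives O(¬notify_charter).
Premise 3, O(¬waive_shipment → notify_charter), contraposes to O(¬notify_charter → waive_shipment); with O(¬notify_charter) we get O(waive_shipment).
With premise 7, O(waive_shipment → ¬escrow_log), the K-axiom yields O(¬escrow_log).
Premise 2 is O(flag_contract → escrow_log); contrapositively O(¬escrow_log → ¬flag_contract). Since O(¬escrow_log) holds, K gives O(¬flag_contract).
Premises 6, 8 do not contribute to this derivation.
So O(¬flag_contract) holds, i.e. F(flag_contract). The claim follows.

Yes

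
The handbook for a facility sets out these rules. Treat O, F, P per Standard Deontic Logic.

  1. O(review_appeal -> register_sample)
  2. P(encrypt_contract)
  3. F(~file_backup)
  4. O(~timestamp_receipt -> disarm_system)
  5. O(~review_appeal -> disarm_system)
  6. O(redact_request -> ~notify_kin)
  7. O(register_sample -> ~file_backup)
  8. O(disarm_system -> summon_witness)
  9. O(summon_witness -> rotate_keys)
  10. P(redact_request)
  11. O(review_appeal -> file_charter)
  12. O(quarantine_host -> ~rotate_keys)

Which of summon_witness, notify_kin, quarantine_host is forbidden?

F(~file_backup) at premise 3 means O(file_backup).
Premise 7 is O(register_sample -> ~file_backup); contrapositively O(file_backup -> ~register_sample). Since O(file_backup) holds, K gives O(~register_sample).
Premise 1, O(review_appeal -> register_sample), contraposes to O(~register_sample -> ~review_appeal); with O(~register_sample) we get O(~review_appeal).
Applying K to premise 5 (O(~review_appeal -> disarm_system)) and O(~review_appeal) yields O(disarm_system).
Premise 8 is O(disarm_system -> summon_witness); since O(disarm_system), deontic closure gives O(summon_witness).
From O(summon_witness) and premise 9, O(summon_witness -> rotate_keys), we obtain O(rotate_keys).
Premise 12, O(quarantine_host -> ~rotate_keys), contraposes to O(rotate_keys -> ~quarantine_host); with O(rotate_keys) we get O(~quarantine_host).
So O(~quarantine_host) holds, i.e. quarantine_host is forbidden. None of the other listed options is forbidden under the premises.

quarantine_host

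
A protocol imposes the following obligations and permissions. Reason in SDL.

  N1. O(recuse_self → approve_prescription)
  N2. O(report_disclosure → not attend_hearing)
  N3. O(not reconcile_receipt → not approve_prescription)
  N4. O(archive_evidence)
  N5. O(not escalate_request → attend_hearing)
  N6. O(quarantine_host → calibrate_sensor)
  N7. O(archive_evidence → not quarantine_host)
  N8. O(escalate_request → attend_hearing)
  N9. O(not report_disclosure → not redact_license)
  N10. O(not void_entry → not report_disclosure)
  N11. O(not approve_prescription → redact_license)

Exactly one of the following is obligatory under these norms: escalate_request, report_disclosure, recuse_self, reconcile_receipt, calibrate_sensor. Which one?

Premises 8 and 5 cover both cases: O(escalate_request → attend_hearing) and O(not escalate_request → attend_hearing). Since escalate_request ∨ not escalate_request is a tautology, O(attend_hearing) follows.
Premise 2 is O(report_disclosure → not attend_hearing); contrapositively O(attend_hearing → not report_disclosure). Since O(attend_hearing) holds, K gives O(not report_disclosure).
From O(not report_disclosure) and premise 9, O(not report_disclosure → not redact_license), we obtain O(not redact_license).
The contrapositive of premise 11 (O(not approve_prescription → redact_license)) is O(not redact_license → approve_prescription), and O(not redact_license) is already established, so O(approve_prescription).
Premise 3 is O(not reconcile_receipt → not approve_prescription); contrapositively O(approve_prescription → reconcile_receipt). Since O(approve_prescription) holds, K gives O(reconcile_receipt).
So O(reconcile_receipt) holds — reconcile_receipt is obligatory. None of the other listed options is made obligatory by any chain of premises.

reconcile_receipt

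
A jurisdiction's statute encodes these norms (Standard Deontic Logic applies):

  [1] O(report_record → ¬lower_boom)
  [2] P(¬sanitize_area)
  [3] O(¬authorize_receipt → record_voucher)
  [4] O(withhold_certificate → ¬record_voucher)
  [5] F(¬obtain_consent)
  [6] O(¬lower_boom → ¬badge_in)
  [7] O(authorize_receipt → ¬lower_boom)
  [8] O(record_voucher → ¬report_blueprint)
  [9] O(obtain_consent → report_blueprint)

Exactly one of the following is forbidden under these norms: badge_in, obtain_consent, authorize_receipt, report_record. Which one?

badge_in

Premise 5, F(¬obtain_consent), is equivalent to O(obtain_consent).
Premise 9 is O(obtain_consent → report_blueprint); since O(obtain_consent), deontic closure gives O(report_blueprint).
Premise 8, O(record_voucher → ¬report_blueprint), contraposes to O(report_blueprint → ¬record_voucher); with O(report_blueprint) we get O(¬record_voucher).
The contrapositive of premise 3 (O(¬authorize_receipt → record_voucher)) is O(¬record_voucher → authorize_receipt), and O(¬record_voucher) is already established, so O(authorize_receipt).
With premise 7, O(authorize_receipt → ¬lower_boom), the K-axiom yields O(¬lower_boom).
Premise 6 is O(¬lower_boom → ¬badge_in); since O(¬lower_boom), deontic closure gives O(¬badge_in).
So O(¬badge_in) holds, i.e. badge_in is forbidden. None of the other listed options is forbidden under the premises.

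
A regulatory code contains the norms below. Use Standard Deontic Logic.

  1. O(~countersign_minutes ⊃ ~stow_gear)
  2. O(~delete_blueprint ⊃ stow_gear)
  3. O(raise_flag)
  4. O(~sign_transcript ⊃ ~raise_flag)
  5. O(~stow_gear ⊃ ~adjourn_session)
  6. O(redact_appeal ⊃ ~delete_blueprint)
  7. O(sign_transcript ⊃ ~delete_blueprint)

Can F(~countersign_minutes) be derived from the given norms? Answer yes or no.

Yes

Premise 3 gives O(raise_flag).
Premise 4 is O(~sign_transcript ⊃ ~raise_flag); contrapositively O(raise_flag ⊃ sign_transcript). Since O(raise_flag) holds, K gives O(sign_transcript).
Premise 7 is O(sign_transcript ⊃ ~delete_blueprint); since O(sign_transcript), deontic closure gives O(~delete_blueprint).
With premise 2, O(~delete_blueprint ⊃ stow_gear), the K-axiom yields O(stow_gear).
The contrapositive of premise 1 (O(~countersign_minutes ⊃ ~stow_gear)) is O(stow_gear ⊃ countersign_minutes), and O(stow_gear) is already established, so O(countersign_minutes).
Premises 5, 6 do not contribute to this derivation.
So O(countersign_minutes) holds, i.e. F(~countersign_minutes). The claim follows.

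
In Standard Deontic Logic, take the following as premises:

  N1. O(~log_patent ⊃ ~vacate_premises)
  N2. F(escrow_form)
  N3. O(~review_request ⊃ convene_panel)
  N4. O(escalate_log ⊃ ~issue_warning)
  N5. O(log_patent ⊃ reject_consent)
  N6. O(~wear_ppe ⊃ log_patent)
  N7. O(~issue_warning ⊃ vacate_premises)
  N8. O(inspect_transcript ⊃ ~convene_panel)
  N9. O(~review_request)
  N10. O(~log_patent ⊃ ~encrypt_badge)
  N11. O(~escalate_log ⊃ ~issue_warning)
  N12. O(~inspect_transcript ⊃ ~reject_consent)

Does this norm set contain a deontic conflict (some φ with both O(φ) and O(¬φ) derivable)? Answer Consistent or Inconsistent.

Inconsistent

By case analysis on ~escalate_log: premise 11 gives O(~escalate_log ⊃ ~issue_warning) and premise 4 gives O(escalate_log ⊃ ~issue_warning), so O(~issue_warning) either way.
With premise 7, O(~issue_warning ⊃ vacate_premises), the K-axiom yields O(vacate_premises).
Premise 1 is O(~log_patent ⊃ ~vacate_premises); contrapositively O(vacate_premises ⊃ log_patent). Since O(vacate_premises) holds, K gives O(log_patent).
From O(log_patent) and premise 5, O(log_patent ⊃ reject_consent), we obtain O(reject_consent).
Premise 12, O(~inspect_transcript ⊃ ~reject_consent), contraposes to O(reject_consent ⊃ inspect_transcript); with O(reject_consent) we get O(inspect_transcript).
Premise 8 is O(inspect_transcript ⊃ ~convene_panel); since O(inspect_transcript), deontic closure gives O(~convene_panel).
Premise 3, O(~review_request ⊃ convene_panel), contraposes to O(~convene_panel ⊃ review_request); with O(~convene_panel) we get O(review_request).
But premise 9 directly asserts O(~review_request).
We now have both O(review_request) and O(~review_request) — review_request is simultaneously obligatory and forbidden, violating the D-axiom.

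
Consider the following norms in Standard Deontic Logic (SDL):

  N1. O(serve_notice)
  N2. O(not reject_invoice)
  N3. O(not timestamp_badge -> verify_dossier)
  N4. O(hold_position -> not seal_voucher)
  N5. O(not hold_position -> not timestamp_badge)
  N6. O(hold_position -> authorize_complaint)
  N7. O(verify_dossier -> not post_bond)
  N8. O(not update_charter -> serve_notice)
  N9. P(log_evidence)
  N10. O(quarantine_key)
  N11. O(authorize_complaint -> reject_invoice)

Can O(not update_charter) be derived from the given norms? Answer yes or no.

No

Premise 8 is O(not update_charter -> serve_notice); even if O(serve_notice) held, inferring O(not update_charter) would be affirming the consequent — invalid.
No other premise forces O(not update_charter). An ideal world satisfying every premise can still have not update_charter false, so O(not update_charter) is not derivable.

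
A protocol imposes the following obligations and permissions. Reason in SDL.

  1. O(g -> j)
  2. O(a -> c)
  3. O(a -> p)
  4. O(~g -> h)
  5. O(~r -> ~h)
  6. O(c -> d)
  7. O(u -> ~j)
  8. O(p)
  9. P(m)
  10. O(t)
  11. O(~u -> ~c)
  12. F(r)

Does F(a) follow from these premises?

Premise 12, F(r), is equivalent to O(~r).
From O(~r) and premise 5, O(~r -> ~h), we obtain O(~h).
Premise 4, O(~g -> h), contraposes to O(~h -> g); with O(~h) we get O(g).
Applying K to premise 1 (O(g -> j)) and O(g) yields O(j).
Premise 7 is O(u -> ~j); contrapositively O(j -> ~u). Since O(j) holds, K gives O(~u).
Premise 11 is O(~u -> ~c); since O(~u), deontic closure gives O(~c).
The contrapositive of premise 2 (O(a -> c)) is O(~c -> ~a), and O(~c) is already established, so O(~a).
Premises 3, 6, 8, 9, 10 do not contribute to this derivation.
So O(~a) holds, i.e. F(a). The claim follows.

Yes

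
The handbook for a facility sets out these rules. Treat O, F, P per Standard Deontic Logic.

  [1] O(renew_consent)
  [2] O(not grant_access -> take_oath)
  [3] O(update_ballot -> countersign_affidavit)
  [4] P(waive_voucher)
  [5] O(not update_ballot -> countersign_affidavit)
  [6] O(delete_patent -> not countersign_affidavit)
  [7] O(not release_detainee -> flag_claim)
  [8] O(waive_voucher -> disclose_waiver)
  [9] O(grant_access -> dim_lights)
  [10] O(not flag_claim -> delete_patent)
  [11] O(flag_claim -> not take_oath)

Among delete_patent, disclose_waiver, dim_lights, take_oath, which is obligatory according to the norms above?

By case analysis on update_ballot: premise 3 gives O(update_ballot -> countersign_affidavit) and premise 5 gives O(not update_ballot -> countersign_affidavit), so O(countersign_affidavit) either way.
Premise 6 is O(delete_patent -> not countersign_affidavit); contrapositively O(countersign_affidavit -> not delete_patent). Since O(countersign_affidavit) holds, K gives O(not delete_patent).
Premise 10, O(not flag_claim -> delete_patent), contraposes to O(not delete_patent -> flag_claim); with O(not delete_patent) we get O(flag_claim).
With premise 11, O(flag_claim -> not take_oath), the K-axiom yields O(not take_oath).
Premise 2 is O(not grant_access -> take_oath); contrapositively O(not take_oath -> grant_access). Since O(not take_oath) holds, K gives O(grant_access).
Premise 9 is O(grant_access -> dim_lights); since O(grant_access), deontic closure gives O(dim_lights).
So O(dim_lights) holds — dim_lights is obligatory. None of the other listed options is made obligatory by any chain of premises.

dim_lights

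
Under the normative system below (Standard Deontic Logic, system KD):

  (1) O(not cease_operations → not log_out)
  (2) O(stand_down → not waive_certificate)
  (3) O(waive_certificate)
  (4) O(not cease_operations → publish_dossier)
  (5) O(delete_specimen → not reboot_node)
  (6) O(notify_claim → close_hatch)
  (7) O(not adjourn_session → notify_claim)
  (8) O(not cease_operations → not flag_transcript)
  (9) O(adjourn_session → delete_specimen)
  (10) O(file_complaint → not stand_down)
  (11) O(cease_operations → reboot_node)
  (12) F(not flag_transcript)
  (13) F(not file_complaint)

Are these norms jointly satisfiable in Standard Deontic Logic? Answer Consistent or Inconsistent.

Premise 2 is O(stand_down → not waive_certificate), but O(stand_down) is not derivable from the premises, so it does not yield O(not waive_certificate).
So O(not waive_certificate) is not derivable, and the apparent clash with O(waive_certificate) does not arise.
A world satisfying every obligation exists (e.g. adjourn_session=false, cease_operations=true, close_hatch=true, delete_specimen=false, file_complaint=true, flag_transcript=true, log_out=false, notify_claim=true, publish_dossier=false, reboot_node=true, stand_down=false, waive_certificate=true); no atom is both obligatory and forbidden, so the set is consistent.

Consistent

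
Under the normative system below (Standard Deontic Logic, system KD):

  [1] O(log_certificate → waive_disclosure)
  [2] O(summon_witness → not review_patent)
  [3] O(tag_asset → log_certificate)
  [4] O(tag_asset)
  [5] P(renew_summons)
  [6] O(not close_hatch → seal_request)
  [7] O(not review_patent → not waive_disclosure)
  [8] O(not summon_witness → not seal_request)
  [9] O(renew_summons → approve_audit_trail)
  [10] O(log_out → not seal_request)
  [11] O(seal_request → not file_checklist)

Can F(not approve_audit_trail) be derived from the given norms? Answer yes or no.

Premise 9 is O(renew_summons → approve_audit_trail), but O(renew_summons) is not derivable from the premises (the permission P(renew_summons) asserts only not O(not renew_summons), not O(renew_summons)), so it does not yield O(approve_audit_trail).
No other premise forces O(approve_audit_trail). An ideal world satisfying every premise can still have not approve_audit_trail true, so F(not approve_audit_trail) is not derivable.

No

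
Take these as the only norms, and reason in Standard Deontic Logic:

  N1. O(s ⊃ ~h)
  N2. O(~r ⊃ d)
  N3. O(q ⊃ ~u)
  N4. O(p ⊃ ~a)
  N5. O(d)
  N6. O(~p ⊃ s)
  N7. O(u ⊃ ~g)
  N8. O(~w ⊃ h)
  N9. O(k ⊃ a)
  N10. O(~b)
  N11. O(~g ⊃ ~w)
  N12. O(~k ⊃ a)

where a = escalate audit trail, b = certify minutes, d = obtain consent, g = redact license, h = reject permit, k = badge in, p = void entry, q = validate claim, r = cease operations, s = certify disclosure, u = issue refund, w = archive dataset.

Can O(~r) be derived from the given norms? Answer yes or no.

No

Premise 2 is O(~r ⊃ d); even if O(d) held, inferring O(~r) would be affirming the consequent — invalid.
No other premise forces O(~r). An ideal world satisfying every premise can still have ~r false, so O(~r) is not derivable.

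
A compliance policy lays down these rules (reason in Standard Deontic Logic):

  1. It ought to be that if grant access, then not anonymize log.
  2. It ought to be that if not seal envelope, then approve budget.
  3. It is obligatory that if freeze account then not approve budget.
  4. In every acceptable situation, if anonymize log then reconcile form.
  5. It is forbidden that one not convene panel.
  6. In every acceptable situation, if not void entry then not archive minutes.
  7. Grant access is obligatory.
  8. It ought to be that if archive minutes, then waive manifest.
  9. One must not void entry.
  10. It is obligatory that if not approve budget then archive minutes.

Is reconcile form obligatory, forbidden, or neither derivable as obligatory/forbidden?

Premise 4 is O(anonymize_log → reconcile_form), but O(anonymize_log) is not derivable from the premises, so it does not yield O(reconcile_form).
No premise or chain of K-axiom applications forces O(reconcile_form), and none forces O(¬reconcile_form). So reconcile_form is neither obligatory nor forbidden under these norms.

Neither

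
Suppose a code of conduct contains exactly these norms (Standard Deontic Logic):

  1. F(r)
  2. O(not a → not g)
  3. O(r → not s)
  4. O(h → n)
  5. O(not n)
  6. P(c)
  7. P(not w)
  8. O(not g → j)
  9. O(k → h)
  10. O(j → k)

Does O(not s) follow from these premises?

Premise 3 is O(r → not s), but O(r) is not derivable from the premises, so it does not yield O(not s).
No other premise forces O(not s). An ideal world satisfying every premise can still have not s false, so O(not s) is not derivable.

No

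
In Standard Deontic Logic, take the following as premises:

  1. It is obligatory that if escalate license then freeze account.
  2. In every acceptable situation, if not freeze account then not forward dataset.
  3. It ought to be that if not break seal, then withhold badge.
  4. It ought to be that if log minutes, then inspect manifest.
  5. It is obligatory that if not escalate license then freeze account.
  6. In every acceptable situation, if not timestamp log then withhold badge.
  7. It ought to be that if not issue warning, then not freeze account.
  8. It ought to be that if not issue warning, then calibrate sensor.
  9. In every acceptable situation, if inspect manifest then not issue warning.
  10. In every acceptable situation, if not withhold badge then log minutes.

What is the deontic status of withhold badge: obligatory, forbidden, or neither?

Obligatory

Premises 5 and 1 cover both cases: O(¬escalate_license → freeze_account) and O(escalate_license → freeze_account). Since ¬escalate_license ∨ escalate_license is a tautology, O(freeze_account) follows.
Premise 7 is O(¬issue_warning → ¬freeze_account); contrapositively O(freeze_account → issue_warning). Since O(freeze_account) holds, K gives O(issue_warning).
Premise 9 is O(inspect_manifest → ¬issue_warning); contrapositively O(issue_warning → ¬inspect_manifest). Since O(issue_warning) holds, K gives O(¬inspect_manifest).
Premise 4, O(log_minutes → inspect_manifest), contraposes to O(¬inspect_manifest → ¬log_minutes); with O(¬inspect_manifest) we get O(¬log_minutes).
The contrapositive of premise 10 (O(¬withhold_badge → log_minutes)) is O(¬log_minutes → withhold_badge), and O(¬log_minutes) is already established, so O(withhold_badge).
Premises 2, 3, 6, 8 do not contribute to this derivation.
Hence withhold_badge is obligatory.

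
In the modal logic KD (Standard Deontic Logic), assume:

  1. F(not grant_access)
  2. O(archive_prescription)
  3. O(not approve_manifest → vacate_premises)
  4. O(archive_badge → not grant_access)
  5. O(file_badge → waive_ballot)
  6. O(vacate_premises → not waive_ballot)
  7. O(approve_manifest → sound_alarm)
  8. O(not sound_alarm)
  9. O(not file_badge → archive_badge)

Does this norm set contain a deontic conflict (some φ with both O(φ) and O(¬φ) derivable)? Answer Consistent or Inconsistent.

Premise 1, F(not grant_access), is equivalent to O(grant_access).
Premise 4, O(archive_badge → not grant_access), contraposes to O(grant_access → not archive_badge); with O(grant_access) we get O(not archive_badge).
The contrapositive of premise 9 (O(not file_badge → archive_badge)) is O(not archive_badge → file_badge), and O(not archive_badge) is already established, so O(file_badge).
Applying K to premise 5 (O(file_badge → waive_ballot)) and O(file_badge) yields O(waive_ballot).
The contrapositive of premise 6 (O(vacate_premises → not waive_ballot)) is O(waive_ballot → not vacate_premises), and O(waive_ballot) is already established, so O(not vacate_premises).
Premise 3 is O(not approve_manifest → vacate_premises); contrapositively O(not vacate_premises → approve_manifest). Since O(not vacate_premises) holds, K gives O(approve_manifest).
From O(approve_manifest) and premise 7, O(approve_manifest → sound_alarm), we obtain O(sound_alarm).
However, premise 8 gives O(not sound_alarm).
We now have both O(sound_alarm) and O(not sound_alarm) — sound_alarm is simultaneously obligatory and forbidden, violating the D-axiom.

Inconsistent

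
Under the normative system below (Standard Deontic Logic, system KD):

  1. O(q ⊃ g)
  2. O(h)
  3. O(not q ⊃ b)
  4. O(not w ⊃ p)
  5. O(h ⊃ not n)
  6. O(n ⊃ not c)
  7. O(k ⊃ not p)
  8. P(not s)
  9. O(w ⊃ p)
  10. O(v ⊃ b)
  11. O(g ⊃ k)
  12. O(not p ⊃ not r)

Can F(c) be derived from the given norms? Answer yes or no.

No

Premise 6 is O(n ⊃ not c), but O(n) is not derivable from the premises, so it does not yield O(not c).
No other premise forces O(not c). An ideal world satisfying every premise can still have c true, so F(c) is not derivable.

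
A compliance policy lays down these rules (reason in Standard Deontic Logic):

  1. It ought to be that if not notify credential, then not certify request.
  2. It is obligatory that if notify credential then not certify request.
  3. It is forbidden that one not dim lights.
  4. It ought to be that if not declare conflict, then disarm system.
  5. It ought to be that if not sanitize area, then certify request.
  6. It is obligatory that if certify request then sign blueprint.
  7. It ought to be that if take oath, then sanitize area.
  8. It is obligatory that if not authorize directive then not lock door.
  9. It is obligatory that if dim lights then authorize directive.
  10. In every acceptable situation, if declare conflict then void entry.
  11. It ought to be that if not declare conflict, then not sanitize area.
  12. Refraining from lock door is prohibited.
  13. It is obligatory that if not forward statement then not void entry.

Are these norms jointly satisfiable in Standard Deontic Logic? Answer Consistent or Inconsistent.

Consistent

Premise 8 is O(¬authorize_directive → ¬lock_door), but O(¬authorize_directive) is not derivable from the premises, so it does not yield O(¬lock_door).
So O(¬lock_door) is not derivable, and the apparent clash with O(lock_door) does not arise.
A world satisfying every obligation exists (e.g. authorize_directive=true, certify_request=false, declare_conflict=true, dim_lights=true, disarm_system=false, forward_statement=true, lock_door=true, notify_credential=false, sanitize_area=true, sign_blueprint=false, take_oath=false, void_entry=true); no atom is both obligatory and forbidden, so the set is consistent.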